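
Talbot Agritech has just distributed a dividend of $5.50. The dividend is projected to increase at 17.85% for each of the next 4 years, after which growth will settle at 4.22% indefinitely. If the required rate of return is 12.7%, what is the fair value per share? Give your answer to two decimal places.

Two-stage DDM. Project D₁…D_4 at 0.1785, terminal growth 0.0422, discount at r = 0.127.
D_1 = 6.4818
D_2 = 7.6387
D_3 = 9.0023
D_4 = 10.6092
Terminal value at t=4: TV = D_5/(r−g) = 11.0569/(0.127−0.0422) = 130.3876
P₀ = 6.4818/(1+0.127)^1 + 7.6387/(1+0.127)^2 + 9.0023/(1+0.127)^3 + 10.6092/(1+0.127)^4 + 130.3876/(1+0.127)^4 = 105.4549

$105.45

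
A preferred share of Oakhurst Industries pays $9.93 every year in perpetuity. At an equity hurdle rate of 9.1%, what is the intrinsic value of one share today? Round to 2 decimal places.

$109.12

Zero-growth DDM (perpetuity): P₀ = D/r = 9.93 / 0.091 = 109.1209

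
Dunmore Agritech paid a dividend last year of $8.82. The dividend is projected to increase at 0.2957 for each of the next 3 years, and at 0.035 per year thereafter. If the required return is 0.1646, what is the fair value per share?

Two-stage DDM. Project D₁…D_3 at 0.2957, terminal growth 0.035, discount at r = 0.1646.
D_1 = 11.4281
D_2 = 14.8074
D_3 = 19.1859
Terminal value at t=3: TV = D_4/(r−g) = 19.8574/(0.1646−0.035) = 153.2207
P₀ = 11.4281/(1+0.1646)^1 + 14.8074/(1+0.1646)^2 + 19.1859/(1+0.1646)^3 + 153.2207/(1+0.1646)^3 = 129.8803

$129.88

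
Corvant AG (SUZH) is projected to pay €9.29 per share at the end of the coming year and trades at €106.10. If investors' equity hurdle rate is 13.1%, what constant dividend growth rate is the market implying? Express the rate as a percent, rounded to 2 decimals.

4.34%

From P₀ = D₁/(r − g), the implied growth is g = r − D₁/P₀.
g = 0.131 − 9.29/106.10 = 0.131 − 0.08756 = 0.04344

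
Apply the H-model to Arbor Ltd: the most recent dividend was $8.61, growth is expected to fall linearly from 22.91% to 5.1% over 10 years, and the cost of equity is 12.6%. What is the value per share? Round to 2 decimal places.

$222.88

H-model: P₀ = D₀[(1+g_L) + H(g_S−g_L)]/(r−g_L), with H = 10/2 = 5.
P₀ = 8.61 × [(1+0.051) + 5×(0.2291−0.051)] / (0.126−0.051)
   = 8.61 × 1.9415 / 0.075 = 222.8842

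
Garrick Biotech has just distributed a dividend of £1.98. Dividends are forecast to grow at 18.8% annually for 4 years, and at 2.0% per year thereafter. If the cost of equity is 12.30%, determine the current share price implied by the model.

£33.69

Two-stage DDM. Project D₁…D_4 at 0.188, terminal growth 0.02, discount at r = 0.123.
D_1 = 2.3522
D_2 = 2.7945
D_3 = 3.3198
D_4 = 3.9439
Terminal value at t=4: TV = D_5/(r−g) = 4.0228/(0.123−0.02) = 39.0566
P₀ = 2.3522/(1+0.123)^1 + 2.7945/(1+0.123)^2 + 3.3198/(1+0.123)^3 + 3.9439/(1+0.123)^4 + 39.0566/(1+0.123)^4 = 33.6913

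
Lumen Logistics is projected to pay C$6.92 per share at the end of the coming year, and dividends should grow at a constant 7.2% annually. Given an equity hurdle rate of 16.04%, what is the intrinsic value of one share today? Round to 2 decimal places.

C$78.28

Gordon growth model: P₀ = D₁/(r − g), with D₁ = 6.92 given directly.
P₀ = 6.9200 / (0.1604 − 0.072) = 6.9200 / 0.0884 = 78.2805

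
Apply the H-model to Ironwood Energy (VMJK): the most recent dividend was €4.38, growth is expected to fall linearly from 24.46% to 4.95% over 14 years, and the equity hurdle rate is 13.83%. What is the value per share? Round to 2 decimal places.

H-model: P₀ = D₀[(1+g_L) + H(g_S−g_L)]/(r−g_L), with H = 14/2 = 7.
P₀ = 4.38 × [(1+0.0495) + 7×(0.2446−0.0495)] / (0.1383−0.0495)
   = 4.38 × 2.4152 / 0.0888 = 119.1281

€119.13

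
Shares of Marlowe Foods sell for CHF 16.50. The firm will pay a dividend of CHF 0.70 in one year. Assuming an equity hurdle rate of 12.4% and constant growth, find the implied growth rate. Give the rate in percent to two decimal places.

8.16%

From P₀ = D₁/(r − g), the implied growth is g = r − D₁/P₀.
g = 0.124 − 0.70/16.50 = 0.124 − 0.04242 = 0.08158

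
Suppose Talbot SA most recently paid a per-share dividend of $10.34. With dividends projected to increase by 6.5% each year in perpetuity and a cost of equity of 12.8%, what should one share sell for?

Gordon growth model: P₀ = D₁/(r − g). D₁ = 10.34 × (1 + 0.065) = 11.0121.
P₀ = 11.0121 / (0.128 − 0.065) = 11.0121 / 0.063 = 174.7952

$174.80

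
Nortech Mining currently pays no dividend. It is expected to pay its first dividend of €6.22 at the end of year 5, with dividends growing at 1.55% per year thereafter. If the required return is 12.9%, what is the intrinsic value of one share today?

€33.73

Deferred-dividend DDM. At t=4 the remaining stream is a growing perpetuity with first payment D_5 = 6.22.
V_4 = D_5/(r−g) = 6.22/(0.129−0.0155) = 54.8018
P₀ = V_4/(1+r)^4 = 54.8018/(1+0.129)^4 = 33.7302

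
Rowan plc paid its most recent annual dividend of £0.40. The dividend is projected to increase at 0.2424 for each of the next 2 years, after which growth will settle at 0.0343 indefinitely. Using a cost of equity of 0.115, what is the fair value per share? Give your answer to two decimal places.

Two-stage DDM. Project D₁…D_2 at 0.2424, terminal growth 0.0343, discount at r = 0.115.
D_1 = 0.4970
D_2 = 0.6174
Terminal value at t=2: TV = D_3/(r−g) = 0.6386/(0.115−0.0343) = 7.9133
P₀ = 0.4970/(1+0.115)^1 + 0.6174/(1+0.115)^2 + 7.9133/(1+0.115)^2 = 7.3074

£7.31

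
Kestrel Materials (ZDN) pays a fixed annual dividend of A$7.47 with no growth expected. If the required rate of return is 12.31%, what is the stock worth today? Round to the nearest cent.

A$60.68

Zero-growth DDM (perpetuity): P₀ = D/r = 7.47 / 0.1231 = 60.6824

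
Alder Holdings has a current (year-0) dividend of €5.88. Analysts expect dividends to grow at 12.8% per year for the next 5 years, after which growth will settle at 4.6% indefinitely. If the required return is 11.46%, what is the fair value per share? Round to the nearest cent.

Two-stage DDM. Project D₁…D_5 at 0.128, terminal growth 0.046, discount at r = 0.1146.
D_1 = 6.6326
D_2 = 7.4816
D_3 = 8.4393
D_4 = 9.5195
D_5 = 10.7380
Terminal value at t=5: TV = D_6/(r−g) = 11.2319/(0.1146−0.046) = 163.7308
P₀ = 6.6326/(1+0.1146)^1 + 7.4816/(1+0.1146)^2 + 8.4393/(1+0.1146)^3 + 9.5195/(1+0.1146)^4 + 10.7380/(1+0.1146)^5 + 163.7308/(1+0.1146)^5 = 125.6552

€125.66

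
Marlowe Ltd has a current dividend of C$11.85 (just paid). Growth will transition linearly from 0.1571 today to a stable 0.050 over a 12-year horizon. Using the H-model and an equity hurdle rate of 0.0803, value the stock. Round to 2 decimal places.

C$661.96

H-model: P₀ = D₀[(1+g_L) + H(g_S−g_L)]/(r−g_L), with H = 12/2 = 6.
P₀ = 11.85 × [(1+0.05) + 6×(0.1571−0.05)] / (0.0803−0.05)
   = 11.85 × 1.6926 / 0.0303 = 661.9574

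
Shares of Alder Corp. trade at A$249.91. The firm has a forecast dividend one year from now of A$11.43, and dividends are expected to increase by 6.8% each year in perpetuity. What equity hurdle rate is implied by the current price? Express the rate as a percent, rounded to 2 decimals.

11.37%

Rearranging the constant-growth DDM: r = D₁/P₀ + g.
r = 11.4300 / 249.91 + 0.068 = 0.04574 + 0.068 = 0.11374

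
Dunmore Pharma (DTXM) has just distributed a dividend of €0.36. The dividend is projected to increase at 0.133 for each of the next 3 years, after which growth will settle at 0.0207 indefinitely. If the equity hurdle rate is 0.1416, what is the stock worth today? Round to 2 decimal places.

Two-stage DDM. Project D₁…D_3 at 0.133, terminal growth 0.0207, discount at r = 0.1416.
D_1 = 0.4079
D_2 = 0.4621
D_3 = 0.5236
Terminal value at t=3: TV = D_4/(r−g) = 0.5344/(0.1416−0.0207) = 4.4204
P₀ = 0.4079/(1+0.1416)^1 + 0.4621/(1+0.1416)^2 + 0.5236/(1+0.1416)^3 + 4.4204/(1+0.1416)^3 = 4.0349

€4.03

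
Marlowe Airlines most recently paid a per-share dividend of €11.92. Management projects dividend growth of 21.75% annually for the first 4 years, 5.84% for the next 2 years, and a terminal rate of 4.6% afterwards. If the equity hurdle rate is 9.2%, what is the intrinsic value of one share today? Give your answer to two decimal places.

€491.65

Three-stage DDM. Project D₁…D_6; terminal Gordon value at t=6 with g = 0.046; discount at r = 0.092.
D_1 = 14.5126
D_2 = 17.6691
D_3 = 21.5121
D_4 = 26.1910
D_5 = 27.7206
D_6 = 29.3394
TV_6 = 30.6891/(0.092−0.046) = 667.1533
P₀ = Σ Dₜ/(1+r)ᵗ + TV_6/(1+r)^6 = 491.6513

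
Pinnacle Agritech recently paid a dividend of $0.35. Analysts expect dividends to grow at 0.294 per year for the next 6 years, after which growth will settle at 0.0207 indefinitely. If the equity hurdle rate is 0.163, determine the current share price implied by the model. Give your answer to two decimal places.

Two-stage DDM. Project D₁…D_6 at 0.294, terminal growth 0.0207, discount at r = 0.163.
D_1 = 0.4529
D_2 = 0.5861
D_3 = 0.7584
D_4 = 0.9813
D_5 = 1.2698
D_6 = 1.6431
Terminal value at t=6: TV = D_7/(r−g) = 1.6771/(0.163−0.0207) = 11.7860
P₀ = 0.4529/(1+0.163)^1 + 0.5861/(1+0.163)^2 + 0.7584/(1+0.163)^3 + 0.9813/(1+0.163)^4 + 1.2698/(1+0.163)^5 + 1.6431/(1+0.163)^6 + 11.7860/(1+0.163)^6 = 7.8651

$7.87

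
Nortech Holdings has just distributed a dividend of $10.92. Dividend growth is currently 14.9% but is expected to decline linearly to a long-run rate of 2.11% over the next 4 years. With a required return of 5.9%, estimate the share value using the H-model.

H-model: P₀ = D₀[(1+g_L) + H(g_S−g_L)]/(r−g_L), with H = 4/2 = 2.
P₀ = 10.92 × [(1+0.0211) + 2×(0.149−0.0211)] / (0.059−0.0211)
   = 10.92 × 1.2769 / 0.0379 = 367.9089

$367.91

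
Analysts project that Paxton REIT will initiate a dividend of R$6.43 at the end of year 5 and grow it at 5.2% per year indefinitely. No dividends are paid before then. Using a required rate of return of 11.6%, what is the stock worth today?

Deferred-dividend DDM. At t=4 the remaining stream is a growing perpetuity with first payment D_5 = 6.43.
V_4 = D_5/(r−g) = 6.43/(0.116−0.052) = 100.4688
P₀ = V_4/(1+r)^4 = 100.4688/(1+0.116)^4 = 64.7700

R$64.77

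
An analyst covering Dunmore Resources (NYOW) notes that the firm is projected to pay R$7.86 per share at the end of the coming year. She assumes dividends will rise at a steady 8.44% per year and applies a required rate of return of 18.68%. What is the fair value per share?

Gordon growth model: P₀ = D₁/(r − g), with D₁ = 7.86 given directly.
P₀ = 7.8600 / (0.1868 − 0.0844) = 7.8600 / 0.1024 = 76.7578

R$76.76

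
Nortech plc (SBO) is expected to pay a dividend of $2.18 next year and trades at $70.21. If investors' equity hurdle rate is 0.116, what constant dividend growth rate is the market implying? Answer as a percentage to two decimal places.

8.50%

From P₀ = D₁/(r − g), the implied growth is g = r − D₁/P₀.
g = 0.116 − 2.18/70.21 = 0.116 − 0.03105 = 0.08495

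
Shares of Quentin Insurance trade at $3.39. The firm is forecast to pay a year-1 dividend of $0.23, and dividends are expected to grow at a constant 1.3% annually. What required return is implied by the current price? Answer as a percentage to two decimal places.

Rearranging the constant-growth DDM: r = D₁/P₀ + g.
r = 0.2300 / 3.39 + 0.013 = 0.06785 + 0.013 = 0.08085

8.08%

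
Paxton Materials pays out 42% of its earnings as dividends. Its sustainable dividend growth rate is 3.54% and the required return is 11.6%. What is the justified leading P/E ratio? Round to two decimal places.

Justified leading P/E = b/(r−g) = 0.42/(0.116−0.0354) = 5.2109

5.21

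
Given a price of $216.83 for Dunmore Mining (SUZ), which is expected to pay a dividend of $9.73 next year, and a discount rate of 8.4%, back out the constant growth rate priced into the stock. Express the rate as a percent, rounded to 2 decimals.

From P₀ = D₁/(r − g), the implied growth is g = r − D₁/P₀.
g = 0.084 − 9.73/216.83 = 0.084 − 0.04487 = 0.03913

3.91%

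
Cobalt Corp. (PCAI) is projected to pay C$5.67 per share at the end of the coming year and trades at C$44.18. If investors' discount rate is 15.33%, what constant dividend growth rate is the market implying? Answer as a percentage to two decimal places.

2.50%

From P₀ = D₁/(r − g), the implied growth is g = r − D₁/P₀.
g = 0.1533 − 5.67/44.18 = 0.1533 − 0.12834 = 0.02496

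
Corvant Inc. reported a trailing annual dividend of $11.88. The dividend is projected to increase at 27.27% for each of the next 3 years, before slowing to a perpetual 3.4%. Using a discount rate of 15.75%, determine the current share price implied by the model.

Two-stage DDM. Project D₁…D_3 at 0.2727, terminal growth 0.034, discount at r = 0.1575.
D_1 = 15.1197
D_2 = 19.2428
D_3 = 24.4903
Terminal value at t=3: TV = D_4/(r−g) = 25.3230/(0.1575−0.034) = 205.0445
P₀ = 15.1197/(1+0.1575)^1 + 19.2428/(1+0.1575)^2 + 24.4903/(1+0.1575)^3 + 205.0445/(1+0.1575)^3 = 175.4329

$175.43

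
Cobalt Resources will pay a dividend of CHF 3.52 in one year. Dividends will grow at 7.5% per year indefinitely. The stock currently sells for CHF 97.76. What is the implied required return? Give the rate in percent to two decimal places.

Rearranging the constant-growth DDM: r = D₁/P₀ + g.
r = 3.5200 / 97.76 + 0.075 = 0.03601 + 0.075 = 0.11101

11.10%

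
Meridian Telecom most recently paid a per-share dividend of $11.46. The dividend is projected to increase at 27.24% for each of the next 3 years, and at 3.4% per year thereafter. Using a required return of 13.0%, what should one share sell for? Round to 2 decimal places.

Two-stage DDM. Project D₁…D_3 at 0.2724, terminal growth 0.034, discount at r = 0.13.
D_1 = 14.5817
D_2 = 18.5538
D_3 = 23.6078
Terminal value at t=3: TV = D_4/(r−g) = 24.4105/(0.13−0.034) = 254.2757
P₀ = 14.5817/(1+0.13)^1 + 18.5538/(1+0.13)^2 + 23.6078/(1+0.13)^3 + 254.2757/(1+0.13)^3 = 220.0217

$220.02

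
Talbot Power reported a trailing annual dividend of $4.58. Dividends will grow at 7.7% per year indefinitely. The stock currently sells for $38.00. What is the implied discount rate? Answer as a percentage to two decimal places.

Rearranging the constant-growth DDM: r = D₁/P₀ + g.
D₁ = 4.58 × (1 + 0.077) = 4.9327.
r = 4.9327 / 38.00 + 0.077 = 0.12981 + 0.077 = 0.20681

20.68%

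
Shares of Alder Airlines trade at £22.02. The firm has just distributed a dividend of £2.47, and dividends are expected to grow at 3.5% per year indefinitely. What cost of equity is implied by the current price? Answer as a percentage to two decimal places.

15.11%

Rearranging the constant-growth DDM: r = D₁/P₀ + g.
D₁ = 2.47 × (1 + 0.035) = 2.5564.
r = 2.5564 / 22.02 + 0.035 = 0.11610 + 0.035 = 0.15110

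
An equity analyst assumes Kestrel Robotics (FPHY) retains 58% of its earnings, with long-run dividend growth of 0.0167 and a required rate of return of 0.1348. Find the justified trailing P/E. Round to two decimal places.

3.62

Payout ratio b = 1 − 0.58 = 0.42.
Justified trailing P/E = b(1+g)/(r−g) = 0.42×(1+0.0167)/(0.1348−0.0167) = 3.6157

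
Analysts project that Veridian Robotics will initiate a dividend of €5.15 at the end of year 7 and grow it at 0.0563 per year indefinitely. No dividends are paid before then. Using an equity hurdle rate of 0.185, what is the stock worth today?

Deferred-dividend DDM. At t=6 the remaining stream is a growing perpetuity with first payment D_7 = 5.15.
V_6 = D_7/(r−g) = 5.15/(0.185−0.0563) = 40.0155
P₀ = V_6/(1+r)^6 = 40.0155/(1+0.185)^6 = 14.4517

€14.45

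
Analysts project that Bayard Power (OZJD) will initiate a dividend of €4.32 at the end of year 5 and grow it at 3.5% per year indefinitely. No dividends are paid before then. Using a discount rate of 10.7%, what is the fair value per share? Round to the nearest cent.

€39.95

Deferred-dividend DDM. At t=4 the remaining stream is a growing perpetuity with first payment D_5 = 4.32.
V_4 = D_5/(r−g) = 4.32/(0.107−0.035) = 60.0000
P₀ = V_4/(1+r)^4 = 60.0000/(1+0.107)^4 = 39.9540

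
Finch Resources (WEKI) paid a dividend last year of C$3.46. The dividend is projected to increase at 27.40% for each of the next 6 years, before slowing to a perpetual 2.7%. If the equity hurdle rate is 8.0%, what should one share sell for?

Two-stage DDM. Project D₁…D_6 at 0.274, terminal growth 0.027, discount at r = 0.08.
D_1 = 4.4080
D_2 = 5.6158
D_3 = 7.1546
D_4 = 9.1149
D_5 = 11.6124
D_6 = 14.7942
Terminal value at t=6: TV = D_7/(r−g) = 15.1937/(0.08−0.027) = 286.6733
P₀ = 4.4080/(1+0.08)^1 + 5.6158/(1+0.08)^2 + 7.1546/(1+0.08)^3 + 9.1149/(1+0.08)^4 + 11.6124/(1+0.08)^5 + 14.7942/(1+0.08)^6 + 286.6733/(1+0.08)^6 = 219.1544

C$219.15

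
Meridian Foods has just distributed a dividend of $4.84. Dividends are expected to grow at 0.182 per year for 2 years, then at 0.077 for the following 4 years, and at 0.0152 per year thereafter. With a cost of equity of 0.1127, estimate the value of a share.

Three-stage DDM. Project D₁…D_6; terminal Gordon value at t=6 with g = 0.0152; discount at r = 0.1127.
D_1 = 5.7209
D_2 = 6.7621
D_3 = 7.2828
D_4 = 7.8435
D_5 = 8.4475
D_6 = 9.0979
TV_6 = 9.2362/(0.1127−0.0152) = 94.7306
P₀ = Σ Dₜ/(1+r)ᵗ + TV_6/(1+r)^6 = 80.6666

$80.67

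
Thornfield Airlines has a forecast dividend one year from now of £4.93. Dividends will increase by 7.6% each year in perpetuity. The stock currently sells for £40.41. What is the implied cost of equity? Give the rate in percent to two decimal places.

Rearranging the constant-growth DDM: r = D₁/P₀ + g.
r = 4.9300 / 40.41 + 0.076 = 0.12200 + 0.076 = 0.19800

19.80%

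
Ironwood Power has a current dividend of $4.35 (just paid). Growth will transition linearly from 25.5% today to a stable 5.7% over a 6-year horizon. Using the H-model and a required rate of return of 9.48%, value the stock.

H-model: P₀ = D₀[(1+g_L) + H(g_S−g_L)]/(r−g_L), with H = 6/2 = 3.
P₀ = 4.35 × [(1+0.057) + 3×(0.255−0.057)] / (0.0948−0.057)
   = 4.35 × 1.6510 / 0.0378 = 189.9960

$190.00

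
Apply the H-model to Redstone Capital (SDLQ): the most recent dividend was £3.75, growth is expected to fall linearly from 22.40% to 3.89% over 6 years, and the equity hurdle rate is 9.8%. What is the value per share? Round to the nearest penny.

£101.15

H-model: P₀ = D₀[(1+g_L) + H(g_S−g_L)]/(r−g_L), with H = 6/2 = 3.
P₀ = 3.75 × [(1+0.0389) + 3×(0.224−0.0389)] / (0.098−0.0389)
   = 3.75 × 1.5942 / 0.0591 = 101.1548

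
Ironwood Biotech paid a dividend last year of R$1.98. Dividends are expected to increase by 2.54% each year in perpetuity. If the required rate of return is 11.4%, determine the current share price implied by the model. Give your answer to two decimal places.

Gordon growth model: P₀ = D₁/(r − g). D₁ = 1.98 × (1 + 0.0254) = 2.0303.
P₀ = 2.0303 / (0.114 − 0.0254) = 2.0303 / 0.0886 = 22.9153

R$22.92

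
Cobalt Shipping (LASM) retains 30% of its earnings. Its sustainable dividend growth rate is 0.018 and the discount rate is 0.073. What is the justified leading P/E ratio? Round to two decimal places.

12.73

Payout ratio b = 1 − 0.30 = 0.70.
Justified leading P/E = b/(r−g) = 0.70/(0.073−0.018) = 12.7273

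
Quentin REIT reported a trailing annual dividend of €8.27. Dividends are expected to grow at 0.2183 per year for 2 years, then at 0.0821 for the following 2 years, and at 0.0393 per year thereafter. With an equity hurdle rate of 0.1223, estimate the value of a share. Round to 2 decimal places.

Three-stage DDM. Project D₁…D_4; terminal Gordon value at t=4 with g = 0.0393; discount at r = 0.1223.
D_1 = 10.0753
D_2 = 12.2748
D_3 = 13.2825
D_4 = 14.3730
TV_4 = 14.9379/(0.1223−0.0393) = 179.9748
P₀ = Σ Dₜ/(1+r)ᵗ + TV_4/(1+r)^4 = 150.6212

€150.62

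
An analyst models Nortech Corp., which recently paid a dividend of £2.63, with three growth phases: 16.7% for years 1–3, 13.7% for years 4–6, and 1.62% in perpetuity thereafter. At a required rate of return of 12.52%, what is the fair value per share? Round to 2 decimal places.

Three-stage DDM. Project D₁…D_6; terminal Gordon value at t=6 with g = 0.0162; discount at r = 0.1252.
D_1 = 3.0692
D_2 = 3.5818
D_3 = 4.1799
D_4 = 4.7526
D_5 = 5.4037
D_6 = 6.1440
TV_6 = 6.2435/(0.1252−0.0162) = 57.2799
P₀ = Σ Dₜ/(1+r)ᵗ + TV_6/(1+r)^6 = 45.7035

£45.70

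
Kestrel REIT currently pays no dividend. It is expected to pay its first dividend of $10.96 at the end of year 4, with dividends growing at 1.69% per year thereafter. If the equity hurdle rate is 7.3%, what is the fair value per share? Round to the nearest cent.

$158.14

Deferred-dividend DDM. At t=3 the remaining stream is a growing perpetuity with first payment D_4 = 10.96.
V_3 = D_4/(r−g) = 10.96/(0.073−0.0169) = 195.3654
P₀ = V_3/(1+r)^3 = 195.3654/(1+0.073)^3 = 158.1425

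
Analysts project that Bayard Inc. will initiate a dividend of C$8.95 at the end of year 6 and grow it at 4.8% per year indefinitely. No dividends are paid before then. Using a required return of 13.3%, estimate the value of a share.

C$56.40

Deferred-dividend DDM. At t=5 the remaining stream is a growing perpetuity with first payment D_6 = 8.95.
V_5 = D_6/(r−g) = 8.95/(0.133−0.048) = 105.2941
P₀ = V_5/(1+r)^5 = 105.2941/(1+0.133)^5 = 56.3968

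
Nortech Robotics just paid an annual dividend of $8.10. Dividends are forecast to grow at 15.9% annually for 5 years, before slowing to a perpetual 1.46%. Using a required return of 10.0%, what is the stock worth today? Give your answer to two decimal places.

$172.46

Two-stage DDM. Project D₁…D_5 at 0.159, terminal growth 0.0146, discount at r = 0.1.
D_1 = 9.3879
D_2 = 10.8806
D_3 = 12.6106
D_4 = 14.6157
D_5 = 16.9396
Terminal value at t=5: TV = D_6/(r−g) = 17.1869/(0.1−0.0146) = 201.2515
P₀ = 9.3879/(1+0.1)^1 + 10.8806/(1+0.1)^2 + 12.6106/(1+0.1)^3 + 14.6157/(1+0.1)^4 + 16.9396/(1+0.1)^5 + 201.2515/(1+0.1)^5 = 172.4634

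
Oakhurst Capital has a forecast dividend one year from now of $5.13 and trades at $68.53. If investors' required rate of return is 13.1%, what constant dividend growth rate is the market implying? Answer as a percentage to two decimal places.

5.61%

From P₀ = D₁/(r − g), the implied growth is g = r − D₁/P₀.
g = 0.131 − 5.13/68.53 = 0.131 − 0.07486 = 0.05614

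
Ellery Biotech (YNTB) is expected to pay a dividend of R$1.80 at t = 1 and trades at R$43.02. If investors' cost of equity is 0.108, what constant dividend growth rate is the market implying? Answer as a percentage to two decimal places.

6.62%

From P₀ = D₁/(r − g), the implied growth is g = r − D₁/P₀.
g = 0.108 − 1.80/43.02 = 0.108 − 0.04184 = 0.06616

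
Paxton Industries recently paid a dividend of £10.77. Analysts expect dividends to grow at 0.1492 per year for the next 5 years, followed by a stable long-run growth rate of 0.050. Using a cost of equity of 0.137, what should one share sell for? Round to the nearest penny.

Two-stage DDM. Project D₁…D_5 at 0.1492, terminal growth 0.05, discount at r = 0.137.
D_1 = 12.3769
D_2 = 14.2235
D_3 = 16.3457
D_4 = 18.7844
D_5 = 21.5871
Terminal value at t=5: TV = D_6/(r−g) = 22.6664/(0.137−0.05) = 260.5337
P₀ = 12.3769/(1+0.137)^1 + 14.2235/(1+0.137)^2 + 16.3457/(1+0.137)^3 + 18.7844/(1+0.137)^4 + 21.5871/(1+0.137)^5 + 260.5337/(1+0.137)^5 = 192.7160

£192.72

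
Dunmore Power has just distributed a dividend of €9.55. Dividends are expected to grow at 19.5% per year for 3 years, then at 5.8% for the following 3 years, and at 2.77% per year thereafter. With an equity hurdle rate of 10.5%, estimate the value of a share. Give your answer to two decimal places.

Three-stage DDM. Project D₁…D_6; terminal Gordon value at t=6 with g = 0.0277; discount at r = 0.105.
D_1 = 11.4123
D_2 = 13.6376
D_3 = 16.2970
D_4 = 17.2422
D_5 = 18.2423
D_6 = 19.3003
TV_6 = 19.8349/(0.105−0.0277) = 256.5966
P₀ = Σ Dₜ/(1+r)ᵗ + TV_6/(1+r)^6 = 207.7696

€207.77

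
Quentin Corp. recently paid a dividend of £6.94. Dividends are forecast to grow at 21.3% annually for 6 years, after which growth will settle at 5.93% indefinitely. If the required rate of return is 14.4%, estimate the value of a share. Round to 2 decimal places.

Two-stage DDM. Project D₁…D_6 at 0.213, terminal growth 0.0593, discount at r = 0.144.
D_1 = 8.4182
D_2 = 10.2113
D_3 = 12.3863
D_4 = 15.0246
D_5 = 18.2248
D_6 = 22.1067
Terminal value at t=6: TV = D_7/(r−g) = 23.4176/(0.144−0.0593) = 276.4775
P₀ = 8.4182/(1+0.144)^1 + 10.2113/(1+0.144)^2 + 12.3863/(1+0.144)^3 + 15.0246/(1+0.144)^4 + 18.2248/(1+0.144)^5 + 22.1067/(1+0.144)^6 + 276.4775/(1+0.144)^6 = 174.7091

£174.71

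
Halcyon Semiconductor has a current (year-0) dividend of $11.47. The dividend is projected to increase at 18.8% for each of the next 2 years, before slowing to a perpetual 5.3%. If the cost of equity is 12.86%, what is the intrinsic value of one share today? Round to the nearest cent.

Two-stage DDM. Project D₁…D_2 at 0.188, terminal growth 0.053, discount at r = 0.1286.
D_1 = 13.6264
D_2 = 16.1881
Terminal value at t=2: TV = D_3/(r−g) = 17.0461/(0.1286−0.053) = 225.4773
P₀ = 13.6264/(1+0.1286)^1 + 16.1881/(1+0.1286)^2 + 225.4773/(1+0.1286)^2 = 201.8030

$201.80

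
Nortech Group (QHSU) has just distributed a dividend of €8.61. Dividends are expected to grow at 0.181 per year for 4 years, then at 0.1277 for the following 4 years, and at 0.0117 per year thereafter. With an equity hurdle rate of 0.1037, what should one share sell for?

Three-stage DDM. Project D₁…D_8; terminal Gordon value at t=8 with g = 0.0117; discount at r = 0.1037.
D_1 = 10.1684
D_2 = 12.0089
D_3 = 14.1825
D_4 = 16.7495
D_5 = 18.8885
D_6 = 21.3005
D_7 = 24.0206
D_8 = 27.0880
TV_8 = 27.4049/(0.1037−0.0117) = 297.8798
P₀ = Σ Dₜ/(1+r)ᵗ + TV_8/(1+r)^8 = 223.8458

€223.85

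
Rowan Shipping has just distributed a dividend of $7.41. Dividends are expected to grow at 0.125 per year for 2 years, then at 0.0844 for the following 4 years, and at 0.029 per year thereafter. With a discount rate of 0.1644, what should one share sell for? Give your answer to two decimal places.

Three-stage DDM. Project D₁…D_6; terminal Gordon value at t=6 with g = 0.029; discount at r = 0.1644.
D_1 = 8.3362
D_2 = 9.3783
D_3 = 10.1698
D_4 = 11.0281
D_5 = 11.9589
D_6 = 12.9682
TV_6 = 13.3443/(0.1644−0.029) = 98.5548
P₀ = Σ Dₜ/(1+r)ᵗ + TV_6/(1+r)^6 = 76.8500

$76.85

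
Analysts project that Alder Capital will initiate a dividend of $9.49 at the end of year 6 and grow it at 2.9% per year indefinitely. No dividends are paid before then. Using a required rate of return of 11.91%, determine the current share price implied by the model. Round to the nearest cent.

Deferred-dividend DDM. At t=5 the remaining stream is a growing perpetuity with first payment D_6 = 9.49.
V_5 = D_6/(r−g) = 9.49/(0.1191−0.029) = 105.3274
P₀ = V_5/(1+r)^5 = 105.3274/(1+0.1191)^5 = 60.0063

$60.01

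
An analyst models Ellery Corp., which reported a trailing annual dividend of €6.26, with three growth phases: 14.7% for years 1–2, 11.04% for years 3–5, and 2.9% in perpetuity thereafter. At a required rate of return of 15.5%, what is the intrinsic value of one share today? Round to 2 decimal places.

€74.32

Three-stage DDM. Project D₁…D_5; terminal Gordon value at t=5 with g = 0.029; discount at r = 0.155.
D_1 = 7.1802
D_2 = 8.2357
D_3 = 9.1449
D_4 = 10.1545
D_5 = 11.2756
TV_5 = 11.6026/(0.155−0.029) = 92.0840
P₀ = Σ Dₜ/(1+r)ᵗ + TV_5/(1+r)^5 = 74.3167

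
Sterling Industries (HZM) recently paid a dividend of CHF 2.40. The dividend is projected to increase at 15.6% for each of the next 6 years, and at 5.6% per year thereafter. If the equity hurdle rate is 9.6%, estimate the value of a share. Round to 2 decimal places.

Two-stage DDM. Project D₁…D_6 at 0.156, terminal growth 0.056, discount at r = 0.096.
D_1 = 2.7744
D_2 = 3.2072
D_3 = 3.7075
D_4 = 4.2859
D_5 = 4.9545
D_6 = 5.7274
Terminal value at t=6: TV = D_7/(r−g) = 6.0481/(0.096−0.056) = 151.2036
P₀ = 2.7744/(1+0.096)^1 + 3.2072/(1+0.096)^2 + 3.7075/(1+0.096)^3 + 4.2859/(1+0.096)^4 + 4.9545/(1+0.096)^5 + 5.7274/(1+0.096)^6 + 151.2036/(1+0.096)^6 = 104.6617

CHF 104.66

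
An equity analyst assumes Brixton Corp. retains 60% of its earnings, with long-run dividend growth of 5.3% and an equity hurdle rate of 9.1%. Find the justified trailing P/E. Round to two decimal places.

11.08

Payout ratio b = 1 − 0.60 = 0.40.
Justified trailing P/E = b(1+g)/(r−g) = 0.40×(1+0.053)/(0.091−0.053) = 11.0842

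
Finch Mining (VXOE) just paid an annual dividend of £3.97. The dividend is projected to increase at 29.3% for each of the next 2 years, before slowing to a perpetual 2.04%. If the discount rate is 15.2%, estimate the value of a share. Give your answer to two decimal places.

Two-stage DDM. Project D₁…D_2 at 0.293, terminal growth 0.0204, discount at r = 0.152.
D_1 = 5.1332
D_2 = 6.6372
Terminal value at t=2: TV = D_3/(r−g) = 6.7726/(0.152−0.0204) = 51.4638
P₀ = 5.1332/(1+0.152)^1 + 6.6372/(1+0.152)^2 + 51.4638/(1+0.152)^2 = 48.2363

£48.24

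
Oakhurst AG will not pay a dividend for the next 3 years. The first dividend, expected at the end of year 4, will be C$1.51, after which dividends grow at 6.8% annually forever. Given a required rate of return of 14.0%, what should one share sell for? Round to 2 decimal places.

Deferred-dividend DDM. At t=3 the remaining stream is a growing perpetuity with first payment D_4 = 1.51.
V_3 = D_4/(r−g) = 1.51/(0.14−0.068) = 20.9722
P₀ = V_3/(1+r)^3 = 20.9722/(1+0.14)^3 = 14.1557

C$14.16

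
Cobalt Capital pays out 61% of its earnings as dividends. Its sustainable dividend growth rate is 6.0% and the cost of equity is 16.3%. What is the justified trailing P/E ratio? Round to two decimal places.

Justified trailing P/E = b(1+g)/(r−g) = 0.61×(1+0.06)/(0.163−0.06) = 6.2777

6.28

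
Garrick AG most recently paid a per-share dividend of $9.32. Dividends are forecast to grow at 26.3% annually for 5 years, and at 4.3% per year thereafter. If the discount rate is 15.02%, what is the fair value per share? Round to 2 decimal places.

Two-stage DDM. Project D₁…D_5 at 0.263, terminal growth 0.043, discount at r = 0.1502.
D_1 = 11.7712
D_2 = 14.8670
D_3 = 18.7770
D_4 = 23.7153
D_5 = 29.9525
Terminal value at t=5: TV = D_6/(r−g) = 31.2404/(0.1502−0.043) = 291.4219
P₀ = 11.7712/(1+0.1502)^1 + 14.8670/(1+0.1502)^2 + 18.7770/(1+0.1502)^3 + 23.7153/(1+0.1502)^4 + 29.9525/(1+0.1502)^5 + 291.4219/(1+0.1502)^5 = 207.0023

$207.00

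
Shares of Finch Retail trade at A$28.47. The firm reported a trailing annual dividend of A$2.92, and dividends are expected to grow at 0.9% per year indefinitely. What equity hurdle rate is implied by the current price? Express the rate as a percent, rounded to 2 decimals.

11.25%

Rearranging the constant-growth DDM: r = D₁/P₀ + g.
D₁ = 2.92 × (1 + 0.009) = 2.9463.
r = 2.9463 / 28.47 + 0.009 = 0.10349 + 0.009 = 0.11249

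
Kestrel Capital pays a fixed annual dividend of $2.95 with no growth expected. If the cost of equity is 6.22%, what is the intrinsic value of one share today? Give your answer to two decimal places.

Zero-growth DDM (perpetuity): P₀ = D/r = 2.95 / 0.0622 = 47.4277

$47.43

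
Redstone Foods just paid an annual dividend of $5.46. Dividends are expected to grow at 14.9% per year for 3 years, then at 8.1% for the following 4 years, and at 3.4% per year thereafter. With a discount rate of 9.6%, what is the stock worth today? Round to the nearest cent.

$141.62

Three-stage DDM. Project D₁…D_7; terminal Gordon value at t=7 with g = 0.034; discount at r = 0.096.
D_1 = 6.2735
D_2 = 7.2083
D_3 = 8.2823
D_4 = 8.9532
D_5 = 9.6784
D_6 = 10.4624
D_7 = 11.3098
TV_7 = 11.6943/(0.096−0.034) = 188.6185
P₀ = Σ Dₜ/(1+r)ᵗ + TV_7/(1+r)^7 = 141.6218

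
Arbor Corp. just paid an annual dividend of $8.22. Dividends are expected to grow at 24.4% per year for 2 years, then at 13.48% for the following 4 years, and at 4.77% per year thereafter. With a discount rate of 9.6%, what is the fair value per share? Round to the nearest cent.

Three-stage DDM. Project D₁…D_6; terminal Gordon value at t=6 with g = 0.0477; discount at r = 0.096.
D_1 = 10.2257
D_2 = 12.7207
D_3 = 14.4355
D_4 = 16.3814
D_5 = 18.5896
D_6 = 21.0955
TV_6 = 22.1018/(0.096−0.0477) = 457.5933
P₀ = Σ Dₜ/(1+r)ᵗ + TV_6/(1+r)^6 = 330.1711

$330.17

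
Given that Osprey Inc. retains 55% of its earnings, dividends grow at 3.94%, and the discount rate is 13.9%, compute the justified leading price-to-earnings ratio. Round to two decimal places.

4.52

Payout ratio b = 1 − 0.55 = 0.45.
Justified leading P/E = b/(r−g) = 0.45/(0.139−0.0394) = 4.5181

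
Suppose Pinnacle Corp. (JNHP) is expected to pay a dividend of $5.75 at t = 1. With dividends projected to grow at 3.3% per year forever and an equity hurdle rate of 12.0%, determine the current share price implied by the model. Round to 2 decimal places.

$66.09

Gordon growth model: P₀ = D₁/(r − g), with D₁ = 5.75 given directly.
P₀ = 5.7500 / (0.12 − 0.033) = 5.7500 / 0.087 = 66.0920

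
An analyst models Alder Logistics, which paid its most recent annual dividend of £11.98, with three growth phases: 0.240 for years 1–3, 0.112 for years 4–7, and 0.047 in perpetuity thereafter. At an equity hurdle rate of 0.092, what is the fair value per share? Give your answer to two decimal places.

£558.88

Three-stage DDM. Project D₁…D_7; terminal Gordon value at t=7 with g = 0.047; discount at r = 0.092.
D_1 = 14.8552
D_2 = 18.4204
D_3 = 22.8414
D_4 = 25.3996
D_5 = 28.2443
D_6 = 31.4077
D_7 = 34.9254
TV_7 = 36.5669/(0.092−0.047) = 812.5970
P₀ = Σ Dₜ/(1+r)ᵗ + TV_7/(1+r)^7 = 558.8786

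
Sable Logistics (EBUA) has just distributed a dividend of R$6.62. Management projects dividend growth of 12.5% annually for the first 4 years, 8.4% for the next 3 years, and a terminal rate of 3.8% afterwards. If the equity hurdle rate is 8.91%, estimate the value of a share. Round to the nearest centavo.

R$202.09

Three-stage DDM. Project D₁…D_7; terminal Gordon value at t=7 with g = 0.038; discount at r = 0.0891.
D_1 = 7.4475
D_2 = 8.3784
D_3 = 9.4257
D_4 = 10.6040
D_5 = 11.4947
D_6 = 12.4602
D_7 = 13.5069
TV_7 = 14.0202/(0.0891−0.038) = 274.3673
P₀ = Σ Dₜ/(1+r)ᵗ + TV_7/(1+r)^7 = 202.0938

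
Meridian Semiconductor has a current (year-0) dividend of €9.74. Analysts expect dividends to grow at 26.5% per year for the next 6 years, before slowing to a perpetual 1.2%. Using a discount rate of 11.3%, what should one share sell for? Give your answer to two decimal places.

€304.05

Two-stage DDM. Project D₁…D_6 at 0.265, terminal growth 0.012, discount at r = 0.113.
D_1 = 12.3211
D_2 = 15.5862
D_3 = 19.7165
D_4 = 24.9414
D_5 = 31.5509
D_6 = 39.9119
Terminal value at t=6: TV = D_7/(r−g) = 40.3908/(0.113−0.012) = 399.9091
P₀ = 12.3211/(1+0.113)^1 + 15.5862/(1+0.113)^2 + 19.7165/(1+0.113)^3 + 24.9414/(1+0.113)^4 + 31.5509/(1+0.113)^5 + 39.9119/(1+0.113)^6 + 399.9091/(1+0.113)^6 = 304.0475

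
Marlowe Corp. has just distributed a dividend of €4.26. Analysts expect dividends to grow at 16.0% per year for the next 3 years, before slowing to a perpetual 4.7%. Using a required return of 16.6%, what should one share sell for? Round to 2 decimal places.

Two-stage DDM. Project D₁…D_3 at 0.16, terminal growth 0.047, discount at r = 0.166.
D_1 = 4.9416
D_2 = 5.7323
D_3 = 6.6494
Terminal value at t=3: TV = D_4/(r−g) = 6.9619/(0.166−0.047) = 58.5037
P₀ = 4.9416/(1+0.166)^1 + 5.7323/(1+0.166)^2 + 6.6494/(1+0.166)^3 + 58.5037/(1+0.166)^3 = 49.5541

€49.55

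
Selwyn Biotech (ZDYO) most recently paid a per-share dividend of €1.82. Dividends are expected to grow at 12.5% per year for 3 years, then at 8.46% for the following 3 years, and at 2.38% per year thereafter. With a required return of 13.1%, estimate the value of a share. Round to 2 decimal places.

€25.43

Three-stage DDM. Project D₁…D_6; terminal Gordon value at t=6 with g = 0.0238; discount at r = 0.131.
D_1 = 2.0475
D_2 = 2.3034
D_3 = 2.5914
D_4 = 2.8106
D_5 = 3.0484
D_6 = 3.3063
TV_6 = 3.3850/(0.131−0.0238) = 31.5761
P₀ = Σ Dₜ/(1+r)ᵗ + TV_6/(1+r)^6 = 25.4332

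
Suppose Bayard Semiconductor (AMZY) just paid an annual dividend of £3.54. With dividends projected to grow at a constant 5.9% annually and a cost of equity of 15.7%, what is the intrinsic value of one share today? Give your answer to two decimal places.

£38.25

Gordon growth model: P₀ = D₁/(r − g). D₁ = 3.54 × (1 + 0.059) = 3.7489.
P₀ = 3.7489 / (0.157 − 0.059) = 3.7489 / 0.098 = 38.2537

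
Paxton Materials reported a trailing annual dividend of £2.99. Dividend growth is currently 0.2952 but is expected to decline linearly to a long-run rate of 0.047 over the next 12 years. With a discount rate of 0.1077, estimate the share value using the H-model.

H-model: P₀ = D₀[(1+g_L) + H(g_S−g_L)]/(r−g_L), with H = 12/2 = 6.
P₀ = 2.99 × [(1+0.047) + 6×(0.2952−0.047)] / (0.1077−0.047)
   = 2.99 × 2.5362 / 0.0607 = 124.9298

£124.93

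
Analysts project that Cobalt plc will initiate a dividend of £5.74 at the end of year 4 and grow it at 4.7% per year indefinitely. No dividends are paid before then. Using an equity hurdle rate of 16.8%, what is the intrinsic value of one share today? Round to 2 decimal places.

£29.77

Deferred-dividend DDM. At t=3 the remaining stream is a growing perpetuity with first payment D_4 = 5.74.
V_3 = D_4/(r−g) = 5.74/(0.168−0.047) = 47.4380
P₀ = V_3/(1+r)^3 = 47.4380/(1+0.168)^3 = 29.7713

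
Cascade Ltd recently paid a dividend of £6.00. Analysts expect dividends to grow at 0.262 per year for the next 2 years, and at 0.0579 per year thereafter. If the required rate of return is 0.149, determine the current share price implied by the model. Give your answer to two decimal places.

£97.88

Two-stage DDM. Project D₁…D_2 at 0.262, terminal growth 0.0579, discount at r = 0.149.
D_1 = 7.5720
D_2 = 9.5559
Terminal value at t=2: TV = D_3/(r−g) = 10.1091/(0.149−0.0579) = 110.9676
P₀ = 7.5720/(1+0.149)^1 + 9.5559/(1+0.149)^2 + 110.9676/(1+0.149)^2 = 97.8818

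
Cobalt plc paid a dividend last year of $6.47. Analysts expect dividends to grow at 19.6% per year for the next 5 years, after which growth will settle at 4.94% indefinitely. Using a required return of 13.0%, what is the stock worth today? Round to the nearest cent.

Two-stage DDM. Project D₁…D_5 at 0.196, terminal growth 0.0494, discount at r = 0.13.
D_1 = 7.7381
D_2 = 9.2548
D_3 = 11.0687
D_4 = 13.2382
D_5 = 15.8329
Terminal value at t=5: TV = D_6/(r−g) = 16.6150/(0.13−0.0494) = 206.1419
P₀ = 7.7381/(1+0.13)^1 + 9.2548/(1+0.13)^2 + 11.0687/(1+0.13)^3 + 13.2382/(1+0.13)^4 + 15.8329/(1+0.13)^5 + 206.1419/(1+0.13)^5 = 150.3652

$150.37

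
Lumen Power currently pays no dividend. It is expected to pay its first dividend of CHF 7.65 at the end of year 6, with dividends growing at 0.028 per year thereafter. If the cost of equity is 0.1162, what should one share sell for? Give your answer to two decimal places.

CHF 50.06

Deferred-dividend DDM. At t=5 the remaining stream is a growing perpetuity with first payment D_6 = 7.65.
V_5 = D_6/(r−g) = 7.65/(0.1162−0.028) = 86.7347
P₀ = V_5/(1+r)^5 = 86.7347/(1+0.1162)^5 = 50.0591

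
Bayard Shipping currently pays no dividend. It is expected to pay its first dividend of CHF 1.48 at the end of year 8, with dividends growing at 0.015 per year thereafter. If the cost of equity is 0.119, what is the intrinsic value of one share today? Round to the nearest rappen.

Deferred-dividend DDM. At t=7 the remaining stream is a growing perpetuity with first payment D_8 = 1.48.
V_7 = D_8/(r−g) = 1.48/(0.119−0.015) = 14.2308
P₀ = V_7/(1+r)^7 = 14.2308/(1+0.119)^7 = 6.4777

CHF 6.48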